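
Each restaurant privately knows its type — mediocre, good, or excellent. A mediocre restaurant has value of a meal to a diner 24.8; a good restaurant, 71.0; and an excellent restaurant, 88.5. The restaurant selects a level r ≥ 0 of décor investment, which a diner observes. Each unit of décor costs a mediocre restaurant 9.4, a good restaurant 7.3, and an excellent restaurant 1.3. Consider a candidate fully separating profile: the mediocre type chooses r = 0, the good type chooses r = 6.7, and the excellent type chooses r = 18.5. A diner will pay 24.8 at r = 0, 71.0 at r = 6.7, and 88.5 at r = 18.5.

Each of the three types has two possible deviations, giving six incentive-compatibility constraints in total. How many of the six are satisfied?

Excellent (own payoff 88.5 − 1.3×18.5 = 64.45): to r=0 gives 24.8 → no gain ✓; to r=6.7 gives 71.0 − 1.3×6.7 = 62.29 → no gain ✓.
Good (own payoff 71.0 − 7.3×6.7 = 22.09): to r=0 gives 24.8 → profitable ✗; to r=18.5 gives 88.5 − 7.3×18.5 = -46.55 → no gain ✓.
Mediocre (own payoff 24.8): to r=6.7 gives 71.0 − 9.4×6.7 = 8.02 → no gain ✓; to r=18.5 gives 88.5 − 9.4×18.5 = -85.4 → no gain ✓.
5 of the 6 constraints hold; not an equilibrium.

5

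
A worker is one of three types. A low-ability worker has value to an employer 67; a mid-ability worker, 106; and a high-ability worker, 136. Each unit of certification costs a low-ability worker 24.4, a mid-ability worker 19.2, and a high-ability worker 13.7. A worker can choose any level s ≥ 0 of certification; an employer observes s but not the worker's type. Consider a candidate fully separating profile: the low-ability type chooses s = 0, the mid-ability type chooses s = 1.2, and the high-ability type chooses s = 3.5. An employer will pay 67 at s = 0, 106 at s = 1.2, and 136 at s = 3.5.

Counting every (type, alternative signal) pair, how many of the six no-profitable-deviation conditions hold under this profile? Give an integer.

Low-ability (own payoff 67): to s=1.2 gives 106 − 24.4×1.2 = 76.72 → profitable ✗; to s=3.5 gives 136 − 24.4×3.5 = 50.6 → no gain ✓.
High-ability (own payoff 136 − 13.7×3.5 = 88.05): to s=0 gives 67 → no gain ✓; to s=1.2 gives 106 − 13.7×1.2 = 89.56 → profitable ✗.
Mid-ability (own payoff 106 − 19.2×1.2 = 82.96): to s=0 gives 67 → no gain ✓; to s=3.5 gives 136 − 19.2×3.5 = 68.8 → no gain ✓.
4 of the 6 constraints hold; not an equilibrium.

4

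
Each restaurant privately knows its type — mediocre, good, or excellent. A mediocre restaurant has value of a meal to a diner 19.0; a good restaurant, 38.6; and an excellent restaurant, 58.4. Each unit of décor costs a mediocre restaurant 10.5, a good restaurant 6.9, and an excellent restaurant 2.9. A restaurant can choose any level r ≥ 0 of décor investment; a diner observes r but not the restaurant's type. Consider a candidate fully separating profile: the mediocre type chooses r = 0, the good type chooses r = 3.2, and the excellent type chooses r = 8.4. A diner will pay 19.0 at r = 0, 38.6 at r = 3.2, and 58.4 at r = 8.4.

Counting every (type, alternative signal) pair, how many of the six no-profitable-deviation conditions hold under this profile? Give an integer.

Mediocre (own payoff 19.0): to r=3.2 gives 38.6 − 10.5×3.2 = 5 → no gain ✓; to r=8.4 gives 58.4 − 10.5×8.4 = -29.8 → no gain ✓.
Excellent (own payoff 58.4 − 2.9×8.4 = 34.04): to r=0 gives 19.0 → no gain ✓; to r=3.2 gives 38.6 − 2.9×3.2 = 29.32 → no gain ✓.
Good (own payoff 38.6 − 6.9×3.2 = 16.52): to r=0 gives 19.0 → profitable ✗; to r=8.4 gives 58.4 − 6.9×8.4 = 0.44 → no gain ✓.
5 of the 6 constraints hold; not an equilibrium.

5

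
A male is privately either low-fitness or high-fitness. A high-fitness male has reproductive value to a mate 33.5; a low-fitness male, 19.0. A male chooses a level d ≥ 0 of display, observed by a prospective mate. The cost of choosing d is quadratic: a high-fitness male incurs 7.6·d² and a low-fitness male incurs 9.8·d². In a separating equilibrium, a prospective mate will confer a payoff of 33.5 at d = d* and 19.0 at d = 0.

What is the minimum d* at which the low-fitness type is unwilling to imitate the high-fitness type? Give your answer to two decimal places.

1.22

The low-fitness type at d = 0 receives 19.0; imitating at d* yields 33.5 − 9.8·d*².
Indifference: 19.0 = 33.5 − 9.8·d*², so d*² = (33.5 − 19.0) / 9.8 ≈ 1.4796.
d* = √1.4796 ≈ 1.22.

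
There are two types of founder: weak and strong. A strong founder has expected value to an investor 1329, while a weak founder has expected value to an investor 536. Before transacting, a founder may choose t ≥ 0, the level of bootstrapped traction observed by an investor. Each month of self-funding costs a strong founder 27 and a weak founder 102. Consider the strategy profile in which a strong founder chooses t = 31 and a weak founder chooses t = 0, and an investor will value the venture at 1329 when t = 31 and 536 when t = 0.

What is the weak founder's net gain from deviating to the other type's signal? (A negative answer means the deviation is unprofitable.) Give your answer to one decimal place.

-2369.0

Playing t = 0 the weak founder receives 536.
Deviating to t = 31 brings payment 1329 at cost 102 × 31 = 3162, netting -1833.
Gain from deviating: -1833 − 536 = -2369.0.
The gain is negative, so the weak type's incentive-compatibility constraint is satisfied.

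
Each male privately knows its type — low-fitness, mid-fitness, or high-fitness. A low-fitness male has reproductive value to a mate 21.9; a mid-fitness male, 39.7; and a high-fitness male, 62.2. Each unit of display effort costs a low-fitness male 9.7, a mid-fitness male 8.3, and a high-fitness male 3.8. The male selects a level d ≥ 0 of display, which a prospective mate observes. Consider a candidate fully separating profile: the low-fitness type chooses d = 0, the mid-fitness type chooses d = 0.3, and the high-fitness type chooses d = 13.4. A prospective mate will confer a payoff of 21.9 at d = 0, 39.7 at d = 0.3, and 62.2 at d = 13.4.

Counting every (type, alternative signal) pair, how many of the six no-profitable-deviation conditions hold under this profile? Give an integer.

High-fitness (own payoff 62.2 − 3.8×13.4 = 11.28): to d=0 gives 21.9 → profitable ✗; to d=0.3 gives 39.7 − 3.8×0.3 = 38.56 → profitable ✗.
Mid-fitness (own payoff 39.7 − 8.3×0.3 = 37.21): to d=0 gives 21.9 → no gain ✓; to d=13.4 gives 62.2 − 8.3×13.4 = -49.02 → no gain ✓.
Low-fitness (own payoff 21.9): to d=0.3 gives 39.7 − 9.7×0.3 = 36.79 → profitable ✗; to d=13.4 gives 62.2 − 9.7×13.4 = -67.78 → no gain ✓.
3 of the 6 constraints hold; not an equilibrium.

3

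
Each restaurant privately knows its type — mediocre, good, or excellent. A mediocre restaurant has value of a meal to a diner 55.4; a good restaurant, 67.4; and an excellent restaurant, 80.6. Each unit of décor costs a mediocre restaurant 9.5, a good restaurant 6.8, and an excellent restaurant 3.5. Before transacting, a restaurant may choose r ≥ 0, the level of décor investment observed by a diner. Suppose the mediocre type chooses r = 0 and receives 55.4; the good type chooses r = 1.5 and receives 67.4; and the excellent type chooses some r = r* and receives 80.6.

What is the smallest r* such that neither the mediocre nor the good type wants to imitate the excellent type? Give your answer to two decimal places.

3.44

Mediocre type (on-path payoff 55.4) won't mimic when 55.4 ≥ 80.6 − 9.5·r*, i.e. r* ≥ 2.65.
Good type (on-path payoff 67.4 − 6.8×1.5 = 57.2) won't mimic when 57.2 ≥ 80.6 − 6.8·r*, i.e. r* ≥ 3.44.
Both must hold, so r* = max(2.65, 3.44) = 3.44. The good type's constraint binds.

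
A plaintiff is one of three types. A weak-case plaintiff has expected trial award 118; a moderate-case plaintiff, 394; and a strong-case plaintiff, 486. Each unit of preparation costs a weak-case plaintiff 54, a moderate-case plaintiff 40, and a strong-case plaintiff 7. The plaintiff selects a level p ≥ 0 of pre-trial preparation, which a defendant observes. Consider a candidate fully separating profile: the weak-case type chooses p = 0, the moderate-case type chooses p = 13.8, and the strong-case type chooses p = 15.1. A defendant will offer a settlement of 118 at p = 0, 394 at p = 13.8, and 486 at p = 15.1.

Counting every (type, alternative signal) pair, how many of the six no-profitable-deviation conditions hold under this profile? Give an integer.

4

Weak-case (own payoff 118): to p=13.8 gives 394 − 54×13.8 = -351.2 → no gain ✓; to p=15.1 gives 486 − 54×15.1 = -329.4 → no gain ✓.
Moderate-case (own payoff 394 − 40×13.8 = -158): to p=0 gives 118 → profitable ✗; to p=15.1 gives 486 − 40×15.1 = -118 → profitable ✗.
Strong-case (own payoff 486 − 7×15.1 = 380.3): to p=0 gives 118 → no gain ✓; to p=13.8 gives 394 − 7×13.8 = 297.4 → no gain ✓.
4 of the 6 constraints hold; not an equilibrium.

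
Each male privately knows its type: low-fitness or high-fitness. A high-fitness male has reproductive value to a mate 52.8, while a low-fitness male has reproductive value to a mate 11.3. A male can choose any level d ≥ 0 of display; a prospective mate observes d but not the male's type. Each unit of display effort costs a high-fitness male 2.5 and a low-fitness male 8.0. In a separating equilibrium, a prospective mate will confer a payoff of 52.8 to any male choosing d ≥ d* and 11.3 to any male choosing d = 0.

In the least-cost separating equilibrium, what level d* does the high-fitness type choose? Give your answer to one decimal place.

A low-fitness male choosing d = 0 receives 11.3.
Imitating at d* instead would pay 52.8 at cost 8.0·d*, netting 52.8 − 8.0·d*.
Indifference: 11.3 = 52.8 − 8.0·d*, so d* = (52.8 − 11.3) / 8.0 ≈ 5.2.
This is the low-fitness type's binding incentive-compatibility constraint; any d ≥ 5.2 sustains separation on that side.

5.2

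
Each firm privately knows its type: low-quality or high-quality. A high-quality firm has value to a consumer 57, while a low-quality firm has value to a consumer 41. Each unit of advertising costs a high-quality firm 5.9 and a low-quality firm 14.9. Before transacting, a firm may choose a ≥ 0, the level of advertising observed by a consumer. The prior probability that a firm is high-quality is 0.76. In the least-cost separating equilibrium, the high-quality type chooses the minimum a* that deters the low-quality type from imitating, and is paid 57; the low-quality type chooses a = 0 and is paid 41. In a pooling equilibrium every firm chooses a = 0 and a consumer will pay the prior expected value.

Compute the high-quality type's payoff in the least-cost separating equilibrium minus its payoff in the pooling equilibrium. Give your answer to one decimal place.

Least-cost separating signal: a* solves 41 = 57 − 14.9·a*, so a* = (57 − 41)/14.9 ≈ 1.0738.
High-quality type's separating payoff: 57 − 5.9 × a* = 57 − 5.9 × (57 − 41)/14.9 = 57 − 94.4/14.9 ≈ 50.664.
Pooling payoff: 0.76 × 57 + 0.24 × 41 = 53.16.
Difference: 50.664 − 53.16 = -2.496, i.e. -2.5 to one decimal place.
The high-quality type would prefer the pooling outcome.

-2.5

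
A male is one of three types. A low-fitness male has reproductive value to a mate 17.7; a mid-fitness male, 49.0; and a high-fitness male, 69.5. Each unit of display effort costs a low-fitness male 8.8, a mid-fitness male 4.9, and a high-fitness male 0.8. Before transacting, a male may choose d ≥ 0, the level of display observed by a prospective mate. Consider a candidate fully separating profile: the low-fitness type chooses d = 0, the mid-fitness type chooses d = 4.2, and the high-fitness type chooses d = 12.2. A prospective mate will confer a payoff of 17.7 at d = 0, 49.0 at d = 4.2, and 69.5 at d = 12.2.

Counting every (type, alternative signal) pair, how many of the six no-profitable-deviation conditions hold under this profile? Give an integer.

6

Mid-fitness (own payoff 49.0 − 4.9×4.2 = 28.42): to d=0 gives 17.7 → no gain ✓; to d=12.2 gives 69.5 − 4.9×12.2 = 9.72 → no gain ✓.
High-fitness (own payoff 69.5 − 0.8×12.2 = 59.74): to d=0 gives 17.7 → no gain ✓; to d=4.2 gives 49.0 − 0.8×4.2 = 45.64 → no gain ✓.
Low-fitness (own payoff 17.7): to d=4.2 gives 49.0 − 8.8×4.2 = 12.04 → no gain ✓; to d=12.2 gives 69.5 − 8.8×12.2 = -37.86 → no gain ✓.
6 of the 6 constraints hold; this profile is a separating equilibrium.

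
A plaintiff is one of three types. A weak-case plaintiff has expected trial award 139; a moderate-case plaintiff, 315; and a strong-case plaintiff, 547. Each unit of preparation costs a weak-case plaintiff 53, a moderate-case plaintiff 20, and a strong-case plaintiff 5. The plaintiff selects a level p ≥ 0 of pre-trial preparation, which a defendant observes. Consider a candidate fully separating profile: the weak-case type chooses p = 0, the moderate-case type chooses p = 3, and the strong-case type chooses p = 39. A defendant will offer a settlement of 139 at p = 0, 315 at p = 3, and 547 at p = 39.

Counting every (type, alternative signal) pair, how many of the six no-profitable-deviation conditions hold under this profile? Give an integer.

Weak-case (own payoff 139): to p=3 gives 315 − 53×3 = 156 → profitable ✗; to p=39 gives 547 − 53×39 = -1520 → no gain ✓.
Moderate-case (own payoff 315 − 20×3 = 255): to p=0 gives 139 → no gain ✓; to p=39 gives 547 − 20×39 = -233 → no gain ✓.
Strong-case (own payoff 547 − 5×39 = 352): to p=0 gives 139 → no gain ✓; to p=3 gives 315 − 5×3 = 300 → no gain ✓.
5 of the 6 constraints hold; not an equilibrium.

5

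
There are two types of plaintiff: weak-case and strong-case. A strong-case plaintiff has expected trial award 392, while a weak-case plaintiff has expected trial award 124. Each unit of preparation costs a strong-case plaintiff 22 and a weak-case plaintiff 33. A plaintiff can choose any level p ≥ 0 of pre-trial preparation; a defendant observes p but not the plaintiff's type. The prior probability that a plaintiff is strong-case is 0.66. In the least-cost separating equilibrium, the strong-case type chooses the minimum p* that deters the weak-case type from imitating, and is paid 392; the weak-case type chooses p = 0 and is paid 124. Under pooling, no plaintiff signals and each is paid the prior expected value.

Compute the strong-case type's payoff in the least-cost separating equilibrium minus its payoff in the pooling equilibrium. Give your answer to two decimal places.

-87.55

Least-cost separating signal: p* solves 124 = 392 − 33·p*, so p* = (392 − 124)/33 ≈ 8.1212.
Strong-case type's separating payoff: 392 − 22 × p* = 392 − 22 × (392 − 124)/33 = 392 − 5896/33 ≈ 213.3333.
Pooling payoff: 0.66 × 392 + 0.34 × 124 = 300.88.
Difference: 213.3333 − 300.88 = -87.5467, i.e. -87.55 to two decimal places.
The strong-case type would prefer the pooling outcome.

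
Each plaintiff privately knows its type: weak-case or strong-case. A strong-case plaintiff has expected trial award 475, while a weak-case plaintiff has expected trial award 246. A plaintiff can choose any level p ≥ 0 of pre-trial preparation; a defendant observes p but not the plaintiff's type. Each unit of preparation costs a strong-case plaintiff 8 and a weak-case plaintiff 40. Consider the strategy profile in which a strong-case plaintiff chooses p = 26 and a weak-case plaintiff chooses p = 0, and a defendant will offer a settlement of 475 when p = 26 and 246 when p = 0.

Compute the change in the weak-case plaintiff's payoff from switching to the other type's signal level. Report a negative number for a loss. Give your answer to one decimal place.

-811.0

Playing p = 0 the weak-case plaintiff receives 246.
Deviating to p = 26 brings payment 475 at cost 40 × 26 = 1040, netting -565.
Gain from deviating: -565 − 246 = -811.0.
The gain is negative, so the weak-case type's incentive-compatibility constraint is satisfied.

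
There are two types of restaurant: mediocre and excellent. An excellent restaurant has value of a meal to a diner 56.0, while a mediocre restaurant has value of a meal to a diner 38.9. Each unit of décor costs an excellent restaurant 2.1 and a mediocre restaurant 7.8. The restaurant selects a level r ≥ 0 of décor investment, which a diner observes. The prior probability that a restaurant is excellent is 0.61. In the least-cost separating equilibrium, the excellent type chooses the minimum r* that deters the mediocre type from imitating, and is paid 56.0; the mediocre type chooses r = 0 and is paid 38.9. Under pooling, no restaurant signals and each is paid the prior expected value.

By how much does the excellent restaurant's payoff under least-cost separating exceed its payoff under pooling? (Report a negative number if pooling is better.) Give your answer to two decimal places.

2.07

Least-cost separating signal: r* solves 38.9 = 56.0 − 7.8·r*, so r* = (56.0 − 38.9)/7.8 ≈ 2.1923.
Excellent type's separating payoff: 56.0 − 2.1 × r* = 56.0 − 2.1 × (56.0 − 38.9)/7.8 = 56.0 − 35.91/7.8 ≈ 51.3962.
Pooling payoff: 0.61 × 56.0 + 0.39 × 38.9 = 49.331.
Difference: 51.3962 − 49.331 = 2.0652, i.e. 2.07 to two decimal places.
The excellent type prefers to separate.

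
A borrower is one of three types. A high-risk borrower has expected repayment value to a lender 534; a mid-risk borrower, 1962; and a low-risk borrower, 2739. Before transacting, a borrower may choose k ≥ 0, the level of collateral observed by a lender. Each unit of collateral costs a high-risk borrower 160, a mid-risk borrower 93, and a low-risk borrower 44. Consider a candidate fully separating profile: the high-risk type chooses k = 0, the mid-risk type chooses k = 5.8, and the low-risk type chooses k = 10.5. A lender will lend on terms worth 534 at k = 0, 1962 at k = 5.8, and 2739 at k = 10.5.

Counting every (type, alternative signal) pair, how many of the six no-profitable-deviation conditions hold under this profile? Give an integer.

3

Mid-risk (own payoff 1962 − 93×5.8 = 1422.6): to k=0 gives 534 → no gain ✓; to k=10.5 gives 2739 − 93×10.5 = 1762.5 → profitable ✗.
Low-risk (own payoff 2739 − 44×10.5 = 2277): to k=0 gives 534 → no gain ✓; to k=5.8 gives 1962 − 44×5.8 = 1706.8 → no gain ✓.
High-risk (own payoff 534): to k=5.8 gives 1962 − 160×5.8 = 1034 → profitable ✗; to k=10.5 gives 2739 − 160×10.5 = 1059 → profitable ✗.
3 of the 6 constraints hold; not an equilibrium.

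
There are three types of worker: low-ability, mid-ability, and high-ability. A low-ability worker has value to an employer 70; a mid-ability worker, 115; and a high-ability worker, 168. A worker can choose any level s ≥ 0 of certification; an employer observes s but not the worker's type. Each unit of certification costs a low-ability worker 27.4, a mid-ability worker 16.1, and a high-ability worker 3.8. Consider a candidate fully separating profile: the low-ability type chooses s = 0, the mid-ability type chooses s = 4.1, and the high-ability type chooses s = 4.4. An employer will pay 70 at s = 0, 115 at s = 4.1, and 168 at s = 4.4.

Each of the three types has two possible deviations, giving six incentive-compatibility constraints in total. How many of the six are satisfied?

4

Mid-ability (own payoff 115 − 16.1×4.1 = 48.99): to s=0 gives 70 → profitable ✗; to s=4.4 gives 168 − 16.1×4.4 = 97.16 → profitable ✗.
Low-ability (own payoff 70): to s=4.1 gives 115 − 27.4×4.1 = 2.66 → no gain ✓; to s=4.4 gives 168 − 27.4×4.4 = 47.44 → no gain ✓.
High-ability (own payoff 168 − 3.8×4.4 = 151.28): to s=0 gives 70 → no gain ✓; to s=4.1 gives 115 − 3.8×4.1 = 99.42 → no gain ✓.
4 of the 6 constraints hold; not an equilibrium.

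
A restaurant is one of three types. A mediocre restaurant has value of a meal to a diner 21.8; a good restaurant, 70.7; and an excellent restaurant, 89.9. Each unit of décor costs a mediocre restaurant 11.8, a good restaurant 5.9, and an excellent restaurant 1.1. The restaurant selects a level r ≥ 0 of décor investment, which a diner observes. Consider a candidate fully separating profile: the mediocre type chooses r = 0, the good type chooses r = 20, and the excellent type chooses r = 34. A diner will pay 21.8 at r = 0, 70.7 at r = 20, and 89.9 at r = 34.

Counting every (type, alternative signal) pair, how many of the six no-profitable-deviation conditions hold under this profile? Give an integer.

5

Mediocre (own payoff 21.8): to r=20 gives 70.7 − 11.8×20 = -165.3 → no gain ✓; to r=34 gives 89.9 − 11.8×34 = -311.3 → no gain ✓.
Good (own payoff 70.7 − 5.9×20 = -47.3): to r=0 gives 21.8 → profitable ✗; to r=34 gives 89.9 − 5.9×34 = -110.7 → no gain ✓.
Excellent (own payoff 89.9 − 1.1×34 = 52.5): to r=0 gives 21.8 → no gain ✓; to r=20 gives 70.7 − 1.1×20 = 48.7 → no gain ✓.
5 of the 6 constraints hold; not an equilibrium.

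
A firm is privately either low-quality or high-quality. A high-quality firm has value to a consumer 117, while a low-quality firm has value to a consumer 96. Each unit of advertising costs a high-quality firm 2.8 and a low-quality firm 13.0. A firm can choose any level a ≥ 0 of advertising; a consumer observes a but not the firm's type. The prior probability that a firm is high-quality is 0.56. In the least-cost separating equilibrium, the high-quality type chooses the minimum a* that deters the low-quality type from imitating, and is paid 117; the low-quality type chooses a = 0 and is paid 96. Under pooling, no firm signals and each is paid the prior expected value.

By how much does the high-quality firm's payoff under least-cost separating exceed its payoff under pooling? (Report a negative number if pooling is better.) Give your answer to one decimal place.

Least-cost separating signal: a* solves 96 = 117 − 13.0·a*, so a* = (117 − 96)/13.0 ≈ 1.6154.
High-quality type's separating payoff: 117 − 2.8 × a* = 117 − 2.8 × (117 − 96)/13.0 = 117 − 58.8/13.0 ≈ 112.477.
Pooling payoff: 0.56 × 117 + 0.44 × 96 = 107.76.
Difference: 112.477 − 107.76 = 4.717, i.e. 4.7 to one decimal place.
The high-quality type prefers to separate.

4.7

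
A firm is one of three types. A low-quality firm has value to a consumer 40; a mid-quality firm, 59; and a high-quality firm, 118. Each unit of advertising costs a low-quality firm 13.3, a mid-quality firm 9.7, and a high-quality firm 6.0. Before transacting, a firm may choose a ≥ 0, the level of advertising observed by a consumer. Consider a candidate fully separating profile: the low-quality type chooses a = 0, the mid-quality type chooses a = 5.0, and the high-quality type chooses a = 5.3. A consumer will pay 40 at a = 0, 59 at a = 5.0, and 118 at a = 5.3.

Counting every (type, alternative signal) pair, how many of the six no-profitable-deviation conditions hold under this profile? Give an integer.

Mid-quality (own payoff 59 − 9.7×5.0 = 10.5): to a=0 gives 40 → profitable ✗; to a=5.3 gives 118 − 9.7×5.3 = 66.59 → profitable ✗.
High-quality (own payoff 118 − 6.0×5.3 = 86.2): to a=0 gives 40 → no gain ✓; to a=5.0 gives 59 − 6.0×5.0 = 29 → no gain ✓.
Low-quality (own payoff 40): to a=5.0 gives 59 − 13.3×5.0 = -7.5 → no gain ✓; to a=5.3 gives 118 − 13.3×5.3 = 47.51 → profitable ✗.
3 of the 6 constraints hold; not an equilibrium.

3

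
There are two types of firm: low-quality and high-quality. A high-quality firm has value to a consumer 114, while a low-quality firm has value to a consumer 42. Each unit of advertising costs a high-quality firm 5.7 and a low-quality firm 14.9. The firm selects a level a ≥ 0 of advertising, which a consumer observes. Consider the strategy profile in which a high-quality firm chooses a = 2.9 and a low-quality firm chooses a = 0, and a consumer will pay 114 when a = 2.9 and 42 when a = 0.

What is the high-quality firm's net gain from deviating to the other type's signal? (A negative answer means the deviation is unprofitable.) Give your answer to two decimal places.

-55.47

Playing a = 2.9 the high-quality firm receives 114 − 5.7 × 2.9 = 97.47.
Deviating to a = 0 yields 42 instead.
Gain from deviating: 42 − 97.47 = -55.47.
The gain is negative, so the high-quality type's incentive-compatibility constraint is satisfied.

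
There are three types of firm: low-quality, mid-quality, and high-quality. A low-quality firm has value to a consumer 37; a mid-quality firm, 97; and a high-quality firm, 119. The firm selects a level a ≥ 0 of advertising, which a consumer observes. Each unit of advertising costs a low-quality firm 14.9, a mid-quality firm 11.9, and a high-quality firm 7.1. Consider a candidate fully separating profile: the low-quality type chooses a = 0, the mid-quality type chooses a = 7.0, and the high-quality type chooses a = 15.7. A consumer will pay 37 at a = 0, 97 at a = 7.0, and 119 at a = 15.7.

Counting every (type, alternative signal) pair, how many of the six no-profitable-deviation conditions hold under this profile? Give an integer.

Mid-quality (own payoff 97 − 11.9×7.0 = 13.7): to a=0 gives 37 → profitable ✗; to a=15.7 gives 119 − 11.9×15.7 = -67.83 → no gain ✓.
Low-quality (own payoff 37): to a=7.0 gives 97 − 14.9×7.0 = -7.3 → no gain ✓; to a=15.7 gives 119 − 14.9×15.7 = -114.93 → no gain ✓.
High-quality (own payoff 119 − 7.1×15.7 = 7.53): to a=0 gives 37 → profitable ✗; to a=7.0 gives 97 − 7.1×7.0 = 47.3 → profitable ✗.
3 of the 6 constraints hold; not an equilibrium.

3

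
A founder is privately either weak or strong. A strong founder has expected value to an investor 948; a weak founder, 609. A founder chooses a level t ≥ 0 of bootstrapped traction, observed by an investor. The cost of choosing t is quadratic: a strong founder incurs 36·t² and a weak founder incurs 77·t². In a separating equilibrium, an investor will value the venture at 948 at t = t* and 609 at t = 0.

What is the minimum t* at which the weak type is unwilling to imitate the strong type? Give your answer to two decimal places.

2.10

The weak type at t = 0 receives 609; imitating at t* yields 948 − 77·t*².
Indifference: 609 = 948 − 77·t*², so t*² = (948 − 609) / 77 ≈ 4.4026.
t* = √4.4026 ≈ 2.10.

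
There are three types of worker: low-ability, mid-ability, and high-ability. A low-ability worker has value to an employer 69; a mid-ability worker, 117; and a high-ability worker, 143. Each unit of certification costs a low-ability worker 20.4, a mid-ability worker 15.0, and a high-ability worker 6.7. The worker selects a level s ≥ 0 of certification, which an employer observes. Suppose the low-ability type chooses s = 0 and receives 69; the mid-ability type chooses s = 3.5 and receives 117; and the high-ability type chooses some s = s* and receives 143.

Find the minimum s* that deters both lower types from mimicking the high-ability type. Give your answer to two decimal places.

5.23

Mid-ability type (on-path payoff 117 − 15.0×3.5 = 64.5) won't mimic when 64.5 ≥ 143 − 15.0·s*, i.e. s* ≥ 5.23.
Low-ability type (on-path payoff 69) won't mimic when 69 ≥ 143 − 20.4·s*, i.e. s* ≥ 3.63.
Both must hold, so s* = max(3.63, 5.23) = 5.23. The mid-ability type's constraint binds.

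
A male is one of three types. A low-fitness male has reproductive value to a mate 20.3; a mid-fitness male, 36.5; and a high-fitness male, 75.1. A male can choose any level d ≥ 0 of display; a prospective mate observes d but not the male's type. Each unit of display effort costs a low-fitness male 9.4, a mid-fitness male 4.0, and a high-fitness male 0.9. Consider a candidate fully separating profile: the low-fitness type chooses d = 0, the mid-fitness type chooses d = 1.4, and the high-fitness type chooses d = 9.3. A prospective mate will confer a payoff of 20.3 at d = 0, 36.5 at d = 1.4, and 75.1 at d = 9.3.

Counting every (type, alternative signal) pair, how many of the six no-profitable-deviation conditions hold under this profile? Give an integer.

Low-fitness (own payoff 20.3): to d=1.4 gives 36.5 − 9.4×1.4 = 23.34 → profitable ✗; to d=9.3 gives 75.1 − 9.4×9.3 = -12.32 → no gain ✓.
High-fitness (own payoff 75.1 − 0.9×9.3 = 66.73): to d=0 gives 20.3 → no gain ✓; to d=1.4 gives 36.5 − 0.9×1.4 = 35.24 → no gain ✓.
Mid-fitness (own payoff 36.5 − 4.0×1.4 = 30.9): to d=0 gives 20.3 → no gain ✓; to d=9.3 gives 75.1 − 4.0×9.3 = 37.9 → profitable ✗.
4 of the 6 constraints hold; not an equilibrium.

4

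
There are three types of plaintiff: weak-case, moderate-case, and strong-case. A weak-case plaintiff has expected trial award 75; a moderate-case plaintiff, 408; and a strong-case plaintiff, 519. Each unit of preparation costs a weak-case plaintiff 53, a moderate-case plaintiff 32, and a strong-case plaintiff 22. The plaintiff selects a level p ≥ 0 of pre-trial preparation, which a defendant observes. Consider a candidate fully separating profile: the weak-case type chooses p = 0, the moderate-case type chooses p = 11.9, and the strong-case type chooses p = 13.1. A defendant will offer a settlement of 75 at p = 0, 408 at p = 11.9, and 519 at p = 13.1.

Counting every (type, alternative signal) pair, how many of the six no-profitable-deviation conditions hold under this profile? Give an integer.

4

Strong-case (own payoff 519 − 22×13.1 = 230.8): to p=0 gives 75 → no gain ✓; to p=11.9 gives 408 − 22×11.9 = 146.2 → no gain ✓.
Moderate-case (own payoff 408 − 32×11.9 = 27.2): to p=0 gives 75 → profitable ✗; to p=13.1 gives 519 − 32×13.1 = 99.8 → profitable ✗.
Weak-case (own payoff 75): to p=11.9 gives 408 − 53×11.9 = -222.7 → no gain ✓; to p=13.1 gives 519 − 53×13.1 = -175.3 → no gain ✓.
4 of the 6 constraints hold; not an equilibrium.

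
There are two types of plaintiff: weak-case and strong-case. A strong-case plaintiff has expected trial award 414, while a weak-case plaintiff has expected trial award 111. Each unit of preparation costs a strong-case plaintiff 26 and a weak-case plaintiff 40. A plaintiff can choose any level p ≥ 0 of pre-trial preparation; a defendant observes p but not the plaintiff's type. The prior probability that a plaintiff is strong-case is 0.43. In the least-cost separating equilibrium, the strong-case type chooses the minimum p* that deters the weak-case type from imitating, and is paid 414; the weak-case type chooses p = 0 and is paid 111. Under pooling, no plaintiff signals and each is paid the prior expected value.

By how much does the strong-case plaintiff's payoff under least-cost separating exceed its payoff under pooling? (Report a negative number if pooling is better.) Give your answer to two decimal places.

Least-cost separating signal: p* solves 111 = 414 − 40·p*, so p* = (414 − 111)/40 = 7.575.
Strong-case type's separating payoff: 414 − 26 × p* = 414 − 26 × (414 − 111)/40 = 414 − 7878/40 = 217.05.
Pooling payoff: 0.43 × 414 + 0.57 × 111 = 241.29.
Difference: 217.05 − 241.29 = -24.24.
The strong-case type would prefer the pooling outcome.

-24.24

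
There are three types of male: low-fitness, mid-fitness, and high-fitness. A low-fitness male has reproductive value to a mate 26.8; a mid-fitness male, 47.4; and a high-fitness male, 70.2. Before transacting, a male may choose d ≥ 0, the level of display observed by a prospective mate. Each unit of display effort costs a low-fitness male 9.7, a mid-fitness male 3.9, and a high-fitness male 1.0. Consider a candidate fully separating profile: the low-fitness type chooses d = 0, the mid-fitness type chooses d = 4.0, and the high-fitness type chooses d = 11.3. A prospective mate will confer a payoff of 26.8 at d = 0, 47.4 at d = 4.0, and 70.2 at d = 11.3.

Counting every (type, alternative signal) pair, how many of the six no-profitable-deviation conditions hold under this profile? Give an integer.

Low-fitness (own payoff 26.8): to d=4.0 gives 47.4 − 9.7×4.0 = 8.6 → no gain ✓; to d=11.3 gives 70.2 − 9.7×11.3 = -39.41 → no gain ✓.
High-fitness (own payoff 70.2 − 1.0×11.3 = 58.9): to d=0 gives 26.8 → no gain ✓; to d=4.0 gives 47.4 − 1.0×4.0 = 43.4 → no gain ✓.
Mid-fitness (own payoff 47.4 − 3.9×4.0 = 31.8): to d=0 gives 26.8 → no gain ✓; to d=11.3 gives 70.2 − 3.9×11.3 = 26.13 → no gain ✓.
6 of the 6 constraints hold; this profile is a separating equilibrium.

6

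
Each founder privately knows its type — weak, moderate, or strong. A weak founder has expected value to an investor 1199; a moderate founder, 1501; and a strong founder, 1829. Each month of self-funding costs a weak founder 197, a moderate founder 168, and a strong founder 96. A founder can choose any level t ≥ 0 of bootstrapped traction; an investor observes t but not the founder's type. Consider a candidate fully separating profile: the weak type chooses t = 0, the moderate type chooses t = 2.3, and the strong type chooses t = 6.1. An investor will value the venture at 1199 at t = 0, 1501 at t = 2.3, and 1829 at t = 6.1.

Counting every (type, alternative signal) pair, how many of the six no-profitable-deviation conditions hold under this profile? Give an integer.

Moderate (own payoff 1501 − 168×2.3 = 1114.6): to t=0 gives 1199 → profitable ✗; to t=6.1 gives 1829 − 168×6.1 = 804.2 → no gain ✓.
Strong (own payoff 1829 − 96×6.1 = 1243.4): to t=0 gives 1199 → no gain ✓; to t=2.3 gives 1501 − 96×2.3 = 1280.2 → profitable ✗.
Weak (own payoff 1199): to t=2.3 gives 1501 − 197×2.3 = 1047.9 → no gain ✓; to t=6.1 gives 1829 − 197×6.1 = 627.3 → no gain ✓.
4 of the 6 constraints hold; not an equilibrium.

4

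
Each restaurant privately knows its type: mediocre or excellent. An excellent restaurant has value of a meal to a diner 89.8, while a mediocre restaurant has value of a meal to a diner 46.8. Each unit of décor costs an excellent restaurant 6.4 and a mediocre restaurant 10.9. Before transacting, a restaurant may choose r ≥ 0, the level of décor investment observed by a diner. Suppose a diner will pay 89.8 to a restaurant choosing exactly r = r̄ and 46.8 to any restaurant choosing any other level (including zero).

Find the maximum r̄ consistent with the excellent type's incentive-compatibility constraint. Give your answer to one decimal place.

6.7

Choosing r̄ yields the excellent type 89.8 − 6.4·r̄; choosing zero yields 46.8.
The excellent type is indifferent at 89.8 − 6.4·r̄ = 46.8, i.e. r̄ = (89.8 − 46.8) / 6.4 ≈ 6.7.
For any r̄ above 6.7 the excellent type would rather pool at zero, so separation collapses.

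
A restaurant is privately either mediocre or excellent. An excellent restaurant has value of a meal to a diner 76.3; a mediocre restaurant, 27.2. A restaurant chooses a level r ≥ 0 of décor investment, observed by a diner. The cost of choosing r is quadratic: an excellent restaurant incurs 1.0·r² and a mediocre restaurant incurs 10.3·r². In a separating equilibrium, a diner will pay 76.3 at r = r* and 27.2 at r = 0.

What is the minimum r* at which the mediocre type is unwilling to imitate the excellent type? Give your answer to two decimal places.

2.18

The mediocre type at r = 0 receives 27.2; imitating at r* yields 76.3 − 10.3·r*².
Indifference: 27.2 = 76.3 − 10.3·r*², so r*² = (76.3 − 27.2) / 10.3 ≈ 4.7670.
r* = √4.7670 ≈ 2.18.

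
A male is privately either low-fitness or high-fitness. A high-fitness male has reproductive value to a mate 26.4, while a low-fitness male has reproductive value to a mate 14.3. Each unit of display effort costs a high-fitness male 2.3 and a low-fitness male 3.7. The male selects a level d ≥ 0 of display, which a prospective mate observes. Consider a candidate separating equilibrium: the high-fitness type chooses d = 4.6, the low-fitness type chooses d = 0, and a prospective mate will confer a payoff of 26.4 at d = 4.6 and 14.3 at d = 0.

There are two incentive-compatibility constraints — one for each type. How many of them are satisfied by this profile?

Low-fitness type: stay at 0 → 14.3; mimic → 26.4 − 3.7 × 4.6 = 9.38. IC holds (14.3 ≥ 9.38).
High-fitness type: signal → 26.4 − 2.3 × 4.6 = 15.82; deviate to 0 → 14.3. IC holds (15.82 ≥ 14.3).
2 of 2 constraints hold, so this is a separating equilibrium.

2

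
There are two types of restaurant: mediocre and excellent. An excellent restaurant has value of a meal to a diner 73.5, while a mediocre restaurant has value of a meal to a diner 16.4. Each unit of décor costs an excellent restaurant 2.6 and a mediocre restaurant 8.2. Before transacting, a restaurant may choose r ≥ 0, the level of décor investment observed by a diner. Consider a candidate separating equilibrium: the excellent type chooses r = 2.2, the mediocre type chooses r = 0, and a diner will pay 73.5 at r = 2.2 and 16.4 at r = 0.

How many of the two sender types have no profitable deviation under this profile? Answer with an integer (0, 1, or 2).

Mediocre type: stay at 0 → 16.4; mimic → 73.5 − 8.2 × 2.2 = 55.46. IC fails (16.4 < 55.46).
Excellent type: signal → 73.5 − 2.6 × 2.2 = 67.78; deviate to 0 → 16.4. IC holds (67.78 ≥ 16.4).
1 of 2 constraints hold, so this profile is not an equilibrium.

1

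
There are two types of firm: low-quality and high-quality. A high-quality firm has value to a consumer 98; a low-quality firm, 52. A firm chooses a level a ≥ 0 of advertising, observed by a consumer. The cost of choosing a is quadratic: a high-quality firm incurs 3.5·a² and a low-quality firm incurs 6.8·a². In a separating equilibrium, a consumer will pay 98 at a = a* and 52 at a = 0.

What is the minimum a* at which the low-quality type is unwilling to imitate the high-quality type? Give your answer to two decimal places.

The low-quality type at a = 0 receives 52; imitating at a* yields 98 − 6.8·a*².
Indifference: 52 = 98 − 6.8·a*², so a*² = (98 − 52) / 6.8 ≈ 6.7647.
a* = √6.7647 ≈ 2.60.

2.60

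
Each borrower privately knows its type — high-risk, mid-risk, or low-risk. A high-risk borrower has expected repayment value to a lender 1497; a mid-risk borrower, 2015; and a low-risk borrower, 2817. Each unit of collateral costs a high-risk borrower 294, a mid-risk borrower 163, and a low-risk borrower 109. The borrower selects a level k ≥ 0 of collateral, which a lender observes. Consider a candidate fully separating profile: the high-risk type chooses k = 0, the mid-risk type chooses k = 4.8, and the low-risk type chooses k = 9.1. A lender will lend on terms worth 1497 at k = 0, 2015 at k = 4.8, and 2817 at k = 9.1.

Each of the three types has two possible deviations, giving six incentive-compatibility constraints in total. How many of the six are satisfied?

4

Mid-risk (own payoff 2015 − 163×4.8 = 1232.6): to k=0 gives 1497 → profitable ✗; to k=9.1 gives 2817 − 163×9.1 = 1333.7 → profitable ✗.
High-risk (own payoff 1497): to k=4.8 gives 2015 − 294×4.8 = 603.8 → no gain ✓; to k=9.1 gives 2817 − 294×9.1 = 141.6 → no gain ✓.
Low-risk (own payoff 2817 − 109×9.1 = 1825.1): to k=0 gives 1497 → no gain ✓; to k=4.8 gives 2015 − 109×4.8 = 1491.8 → no gain ✓.
4 of the 6 constraints hold; not an equilibrium.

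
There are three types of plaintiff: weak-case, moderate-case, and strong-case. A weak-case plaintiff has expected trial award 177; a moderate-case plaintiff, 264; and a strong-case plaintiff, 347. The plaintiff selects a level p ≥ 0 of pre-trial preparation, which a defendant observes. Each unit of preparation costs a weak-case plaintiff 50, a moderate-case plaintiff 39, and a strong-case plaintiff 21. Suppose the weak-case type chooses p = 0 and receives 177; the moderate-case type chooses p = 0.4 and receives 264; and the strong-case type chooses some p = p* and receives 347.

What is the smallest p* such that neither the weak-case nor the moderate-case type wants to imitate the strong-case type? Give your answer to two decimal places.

Moderate-case type (on-path payoff 264 − 39×0.4 = 248.4) won't mimic when 248.4 ≥ 347 − 39·p*, i.e. p* ≥ 2.53.
Weak-case type (on-path payoff 177) won't mimic when 177 ≥ 347 − 50·p*, i.e. p* ≥ 3.40.
Both must hold, so p* = max(3.40, 2.53) = 3.40. The weak-case type's constraint binds.

3.40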